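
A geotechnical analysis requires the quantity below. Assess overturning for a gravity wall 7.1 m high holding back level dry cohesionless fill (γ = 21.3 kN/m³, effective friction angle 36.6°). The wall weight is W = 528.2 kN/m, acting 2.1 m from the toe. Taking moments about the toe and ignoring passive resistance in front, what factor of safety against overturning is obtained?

K_a = tan²(45° − 36.6°/2) = 0.2530.
P_a = ½K_aγH² = 0.5×0.2530×21.3×7.1² = 135.8 kN/m, acting at H/3 = 2.367 m above the base.
Overturning moment M_o = P_a × H/3 = 135.8 × 2.367 = 321.4.
Resisting moment M_r = W × 2.1 = 528.2 × 2.1 = 1109.
FS_overturning = M_r/M_o = 1109/321.4 = 3.451.

3.45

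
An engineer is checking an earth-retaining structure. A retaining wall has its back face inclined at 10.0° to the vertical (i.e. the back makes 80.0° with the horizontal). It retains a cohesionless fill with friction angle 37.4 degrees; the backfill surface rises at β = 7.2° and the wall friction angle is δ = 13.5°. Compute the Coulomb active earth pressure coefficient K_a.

0.324

K_a = sin²(α+φ) / [sin²α · sin(α−δ) · (1 + √{sin(φ+δ)sin(φ−β) / (sin(α−δ)sin(α+β))})²].
With α = 80.0°, φ = 37.4°, δ = 13.5°, β = 7.2°: K_a = 0.3244.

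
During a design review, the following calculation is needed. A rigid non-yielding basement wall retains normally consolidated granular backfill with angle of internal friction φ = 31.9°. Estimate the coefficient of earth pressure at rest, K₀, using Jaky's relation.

K₀ = 1 − sin φ' = 1 − sin 31.9° = 0.4716.

0.472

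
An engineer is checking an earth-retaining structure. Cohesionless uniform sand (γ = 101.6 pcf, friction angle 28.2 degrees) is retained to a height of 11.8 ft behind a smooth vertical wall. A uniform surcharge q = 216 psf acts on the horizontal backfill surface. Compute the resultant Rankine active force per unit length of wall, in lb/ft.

3450 lb/ft

K_a = tan²(45° − φ/2) = 0.3582.
Soil triangle: ½ K_a γ H² = 0.5×0.3582×101.6×11.8² = 2534 lb/ft.
Surcharge rectangle: K_a q H = 0.3582×216×11.8 = 912.9 lb/ft.
Total = 2534 + 912.9 = 3447 lb/ft.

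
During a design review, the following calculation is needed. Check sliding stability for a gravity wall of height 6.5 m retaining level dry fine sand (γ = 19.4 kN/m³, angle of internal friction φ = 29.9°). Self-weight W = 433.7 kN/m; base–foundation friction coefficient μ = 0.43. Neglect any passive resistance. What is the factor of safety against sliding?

K_a = tan²(45° − 29.9°/2) = 0.3347.
P_a = ½K_aγH² = 0.5×0.3347×19.4×6.5² = 137.2 kN/m, acting at H/3 = 2.167 m above the base.
FS_sliding = μW / P_a = 0.43×433.7 / 137.2 = 1.360.

1.36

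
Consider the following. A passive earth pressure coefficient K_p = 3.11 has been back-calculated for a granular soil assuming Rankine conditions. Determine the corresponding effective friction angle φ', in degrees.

30.9°

K_p = (1+sin φ)/(1−sin φ) ⇒ sin φ = (K_p − 1)/(K_p + 1) = 0.5134.
φ = arcsin(0.5134) = 30.89°.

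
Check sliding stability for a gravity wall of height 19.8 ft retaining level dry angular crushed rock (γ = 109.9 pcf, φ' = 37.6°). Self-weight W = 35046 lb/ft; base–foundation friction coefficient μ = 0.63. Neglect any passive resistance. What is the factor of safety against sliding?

4.23

K_a = tan²(45° − 37.6°/2) = 0.2421.
P_a = ½K_aγH² = 0.5×0.2421×109.9×19.8² = 5216 lb/ft, acting at H/3 = 6.600 ft above the base.
FS_sliding = μW / P_a = 0.63×35046 / 5216 = 4.233.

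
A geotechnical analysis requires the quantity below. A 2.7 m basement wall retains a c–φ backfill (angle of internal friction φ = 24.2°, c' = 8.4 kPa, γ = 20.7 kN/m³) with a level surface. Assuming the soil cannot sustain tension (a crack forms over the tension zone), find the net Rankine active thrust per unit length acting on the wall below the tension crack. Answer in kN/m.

K_a = 0.4185; √K_a = 0.6469.
Tension-crack depth z_c = 2c/(γ√K_a) = 2×8.4/(20.7×0.6469) = 1.255 m.
σ_a at base = K_a γ H − 2c√K_a = 0.4185×20.7×2.7 − 2×8.4×0.6469 = 12.52 kPa.
P_a = ½ × 12.52 × (H − z_c) = 0.5×12.52×1.445 = 9.050 kN/m.

9.05 kN/m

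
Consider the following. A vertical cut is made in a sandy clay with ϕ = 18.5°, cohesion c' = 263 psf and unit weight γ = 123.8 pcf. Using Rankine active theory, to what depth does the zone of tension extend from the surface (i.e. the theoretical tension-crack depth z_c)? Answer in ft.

5.90 ft

K_a = tan²(45° − 18.5°/2) = 0.5183; √K_a = 0.7199.
The active pressure is zero where K_a γ z = 2c√K_a, so z_c = 2c/(γ√K_a) = 2×263/(123.8×0.7199) = 5.902 ft.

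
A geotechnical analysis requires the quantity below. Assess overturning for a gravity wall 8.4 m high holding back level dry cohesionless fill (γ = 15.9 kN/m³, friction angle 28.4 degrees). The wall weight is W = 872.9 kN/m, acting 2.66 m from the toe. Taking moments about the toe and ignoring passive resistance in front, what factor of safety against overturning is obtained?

4.16

K_a = tan²(45° − 28.4°/2) = 0.3554.
P_a = ½K_aγH² = 0.5×0.3554×15.9×8.4² = 199.3 kN/m, acting at H/3 = 2.800 m above the base.
Overturning moment M_o = P_a × H/3 = 199.3 × 2.800 = 558.1.
Resisting moment M_r = W × 2.66 = 872.9 × 2.66 = 2322.
FS_overturning = M_r/M_o = 2322/558.1 = 4.160.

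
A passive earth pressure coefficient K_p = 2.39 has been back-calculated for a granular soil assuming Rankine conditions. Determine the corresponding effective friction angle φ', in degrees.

24.2°

K_p = (1+sin φ)/(1−sin φ) ⇒ sin φ = (K_p − 1)/(K_p + 1) = 0.4100.
φ = arcsin(0.4100) = 24.21°.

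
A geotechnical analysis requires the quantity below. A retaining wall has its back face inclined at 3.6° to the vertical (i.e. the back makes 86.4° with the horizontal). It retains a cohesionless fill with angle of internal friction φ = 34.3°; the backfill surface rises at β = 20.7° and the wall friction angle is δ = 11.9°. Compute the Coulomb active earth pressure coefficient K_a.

K_a = sin²(α+φ) / [sin²α · sin(α−δ) · (1 + √{sin(φ+δ)sin(φ−β) / (sin(α−δ)sin(α+β))})²].
With α = 86.4°, φ = 34.3°, δ = 11.9°, β = 20.7°: K_a = 0.3771.

0.377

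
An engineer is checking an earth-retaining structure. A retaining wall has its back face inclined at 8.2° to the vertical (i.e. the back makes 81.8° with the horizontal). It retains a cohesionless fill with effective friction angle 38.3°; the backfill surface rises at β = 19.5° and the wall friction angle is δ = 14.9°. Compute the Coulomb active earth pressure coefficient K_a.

0.353

K_a = sin²(α+φ) / [sin²α · sin(α−δ) · (1 + √{sin(φ+δ)sin(φ−β) / (sin(α−δ)sin(α+β))})²].
With α = 81.8°, φ = 38.3°, δ = 14.9°, β = 19.5°: K_a = 0.3526.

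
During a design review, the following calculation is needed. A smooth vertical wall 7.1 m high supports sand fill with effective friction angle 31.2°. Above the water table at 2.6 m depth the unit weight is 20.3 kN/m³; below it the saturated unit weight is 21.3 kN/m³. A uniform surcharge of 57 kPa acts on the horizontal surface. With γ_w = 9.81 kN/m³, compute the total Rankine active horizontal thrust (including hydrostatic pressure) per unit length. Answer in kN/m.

K_a = tan²(45° − φ/2) = 0.3175.
γ' = 21.3 − 9.81 = 11.49 kN/m³. h₂ = H − d_w = 4.5 m.
σ'_h: at surface K_a·q = 18.10; at WT K_a(q+γd_w) = 34.86; at base K_a(q+γd_w+γ'h₂) = 51.27 kPa.
P₁ = ½(18.10+34.86)×2.6 = 68.84; P₂ = ½(34.86+51.27)×4.5 = 193.8; P_w = ½γ_w h₂² = 99.33.
Total = 68.84+193.8+99.33 = 361.9 kN/m.

362 kN/m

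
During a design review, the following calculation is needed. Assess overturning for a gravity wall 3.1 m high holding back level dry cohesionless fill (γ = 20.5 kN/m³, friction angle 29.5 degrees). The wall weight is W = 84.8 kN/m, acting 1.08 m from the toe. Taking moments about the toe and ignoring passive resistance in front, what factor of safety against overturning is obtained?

2.65

K_a = tan²(45° − 29.5°/2) = 0.3401.
P_a = ½K_aγH² = 0.5×0.3401×20.5×3.1² = 33.50 kN/m, acting at H/3 = 1.033 m above the base.
Overturning moment M_o = P_a × H/3 = 33.50 × 1.033 = 34.62.
Resisting moment M_r = W × 1.08 = 84.8 × 1.08 = 91.58.
FS_overturning = M_r/M_o = 91.58/34.62 = 2.646.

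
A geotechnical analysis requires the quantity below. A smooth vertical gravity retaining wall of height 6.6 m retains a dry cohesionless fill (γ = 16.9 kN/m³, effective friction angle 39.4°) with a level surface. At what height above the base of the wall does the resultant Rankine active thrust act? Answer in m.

2.20 m

K_a = 0.2234.
The pressure distribution is triangular, so the resultant acts at H/3 above the base = 6.6/3 = 2.200 m.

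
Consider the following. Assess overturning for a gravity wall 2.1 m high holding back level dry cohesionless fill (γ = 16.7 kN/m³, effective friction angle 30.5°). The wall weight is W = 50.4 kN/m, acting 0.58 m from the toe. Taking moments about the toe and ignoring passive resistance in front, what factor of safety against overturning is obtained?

3.47

K_a = tan²(45° − 30.5°/2) = 0.3267.
P_a = ½K_aγH² = 0.5×0.3267×16.7×2.1² = 12.03 kN/m, acting at H/3 = 0.7000 m above the base.
Overturning moment M_o = P_a × H/3 = 12.03 × 0.7000 = 8.420.
Resisting moment M_r = W × 0.58 = 50.4 × 0.58 = 29.23.
FS_overturning = M_r/M_o = 29.23/8.420 = 3.472.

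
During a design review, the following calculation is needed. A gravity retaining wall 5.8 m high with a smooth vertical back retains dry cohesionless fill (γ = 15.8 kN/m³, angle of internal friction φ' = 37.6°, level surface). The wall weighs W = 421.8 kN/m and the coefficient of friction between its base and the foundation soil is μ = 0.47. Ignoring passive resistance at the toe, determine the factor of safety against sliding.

K_a = tan²(45° − 37.6°/2) = 0.2421.
P_a = ½K_aγH² = 0.5×0.2421×15.8×5.8² = 64.35 kN/m, acting at H/3 = 1.933 m above the base.
FS_sliding = μW / P_a = 0.47×421.8 / 64.35 = 3.081.

3.08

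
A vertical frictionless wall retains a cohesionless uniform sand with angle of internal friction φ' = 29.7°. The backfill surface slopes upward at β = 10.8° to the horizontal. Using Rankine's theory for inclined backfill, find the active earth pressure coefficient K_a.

K_a = cos β · (cos β − √(cos²β − cos²φ)) / (cos β + √(cos²β − cos²φ)).
cos β = 0.9823, cos φ = 0.8686, √(cos²β − cos²φ) = 0.4587.
K_a = 0.9823 × (0.9823 − 0.4587)/(0.9823 + 0.4587) = 0.3570.

0.357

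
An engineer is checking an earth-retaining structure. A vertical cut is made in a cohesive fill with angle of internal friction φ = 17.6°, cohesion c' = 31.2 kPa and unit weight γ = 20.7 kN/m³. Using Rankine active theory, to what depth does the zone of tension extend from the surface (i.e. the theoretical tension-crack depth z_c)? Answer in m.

4.12 m

K_a = tan²(45° − 17.6°/2) = 0.5357; √K_a = 0.7319.
The active pressure is zero where K_a γ z = 2c√K_a, so z_c = 2c/(γ√K_a) = 2×31.2/(20.7×0.7319) = 4.119 m.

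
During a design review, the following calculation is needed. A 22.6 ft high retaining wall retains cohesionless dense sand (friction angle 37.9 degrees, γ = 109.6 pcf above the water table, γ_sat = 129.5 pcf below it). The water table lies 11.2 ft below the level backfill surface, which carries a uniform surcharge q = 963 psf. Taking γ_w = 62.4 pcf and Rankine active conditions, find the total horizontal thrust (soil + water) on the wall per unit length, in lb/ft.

15300 lb/ft

K_a = tan²(45° − φ/2) = 0.2389.
γ' = 129.5 − 62.4 = 67.10 pcf. h₂ = H − d_w = 11.4 ft.
σ'_h: at surface K_a·q = 230.1; at WT K_a(q+γd_w) = 523.4; at base K_a(q+γd_w+γ'h₂) = 706.2 psf.
P₁ = ½(230.1+523.4)×11.2 = 4220; P₂ = ½(523.4+706.2)×11.4 = 7009; P_w = ½γ_w h₂² = 4055.
Total = 4220+7009+4055 = 15280 lb/ft.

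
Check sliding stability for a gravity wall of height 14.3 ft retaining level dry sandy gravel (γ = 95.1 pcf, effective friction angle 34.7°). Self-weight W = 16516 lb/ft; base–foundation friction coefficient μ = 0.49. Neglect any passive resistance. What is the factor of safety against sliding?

K_a = tan²(45° − 34.7°/2) = 0.2745.
P_a = ½K_aγH² = 0.5×0.2745×95.1×14.3² = 2669 lb/ft, acting at H/3 = 4.767 ft above the base.
FS_sliding = μW / P_a = 0.49×16516 / 2669 = 3.032.

3.03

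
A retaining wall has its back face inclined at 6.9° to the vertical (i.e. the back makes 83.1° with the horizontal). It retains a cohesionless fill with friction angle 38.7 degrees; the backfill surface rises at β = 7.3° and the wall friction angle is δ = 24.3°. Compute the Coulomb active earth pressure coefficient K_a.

0.284

K_a = sin²(α+φ) / [sin²α · sin(α−δ) · (1 + √{sin(φ+δ)sin(φ−β) / (sin(α−δ)sin(α+β))})²].
With α = 83.1°, φ = 38.7°, δ = 24.3°, β = 7.3°: K_a = 0.2841.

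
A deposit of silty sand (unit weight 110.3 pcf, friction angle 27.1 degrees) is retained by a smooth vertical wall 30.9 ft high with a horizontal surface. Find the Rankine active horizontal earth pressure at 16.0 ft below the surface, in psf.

K_a = (1 − sin φ)/(1 + sin φ) = 0.3741.
σ_h = K_a γ z = 0.3741 × 110.3 × 16.0 = 660.1 psf.

660 psf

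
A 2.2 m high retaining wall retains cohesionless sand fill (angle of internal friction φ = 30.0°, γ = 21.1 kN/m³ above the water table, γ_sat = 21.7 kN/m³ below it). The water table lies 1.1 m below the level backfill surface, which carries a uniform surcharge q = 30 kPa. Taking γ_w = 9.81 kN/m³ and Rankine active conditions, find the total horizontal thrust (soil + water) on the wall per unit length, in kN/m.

K_a = tan²(45° − φ/2) = 0.3333.
γ' = 21.7 − 9.81 = 11.89 kN/m³. h₂ = H − d_w = 1.1 m.
σ'_h: at surface K_a·q = 10.00; at WT K_a(q+γd_w) = 17.74; at base K_a(q+γd_w+γ'h₂) = 22.10 kPa.
P₁ = ½(10.00+17.74)×1.1 = 15.26; P₂ = ½(17.74+22.10)×1.1 = 21.91; P_w = ½γ_w h₂² = 5.935.
Total = 15.26+21.91+5.935 = 43.10 kN/m.

43.1 kN/m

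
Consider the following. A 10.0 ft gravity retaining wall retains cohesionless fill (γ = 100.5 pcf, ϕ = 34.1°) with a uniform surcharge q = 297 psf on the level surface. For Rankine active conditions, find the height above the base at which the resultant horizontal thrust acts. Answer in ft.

3.95 ft

K_a = 0.2815.
Triangular part P₁ = ½K_aγH² = 1415 at H/3 = 3.333 ft; rectangular part P₂ = K_a q H = 836.1 at H/2 = 5.000 ft.
ȳ = (P₁·3.333 + P₂·5.000)/(P₁+P₂) = 3.952 ft.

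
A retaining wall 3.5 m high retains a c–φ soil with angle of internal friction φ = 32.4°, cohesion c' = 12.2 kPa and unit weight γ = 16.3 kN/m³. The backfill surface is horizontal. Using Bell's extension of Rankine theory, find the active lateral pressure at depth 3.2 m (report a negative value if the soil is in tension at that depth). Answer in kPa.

2.35 kPa

K_a = (1 − sin φ)/(1 + sin φ) = 0.3022.
σ_a = K_a γ z − 2c√K_a = 0.3022×16.3×3.2 − 2×12.2×0.5498 = 2.350 kPa.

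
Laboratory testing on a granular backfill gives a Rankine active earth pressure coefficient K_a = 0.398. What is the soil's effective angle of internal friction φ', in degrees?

K_a = tan²(45° − φ/2) ⇒ 45° − φ/2 = arctan(√0.398) = 32.25°.
φ = 2(45° − 32.25°) = 25.51°.

25.5°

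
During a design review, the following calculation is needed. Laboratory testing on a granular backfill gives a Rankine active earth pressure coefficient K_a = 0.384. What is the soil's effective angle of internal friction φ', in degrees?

26.4°

K_a = tan²(45° − φ/2) ⇒ 45° − φ/2 = arctan(√0.384) = 31.79°.
φ = 2(45° − 31.79°) = 26.43°.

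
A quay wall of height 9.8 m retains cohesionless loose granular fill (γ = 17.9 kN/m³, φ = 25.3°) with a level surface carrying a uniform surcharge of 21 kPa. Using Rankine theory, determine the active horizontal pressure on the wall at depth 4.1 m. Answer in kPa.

K_a = (1 − sin φ)/(1 + sin φ) = 0.4012.
σ_v = γz + q = 17.9 × 4.1 + 21 = 94.39 kPa.
σ_h = K_a σ_v = 0.4012 × 94.39 = 37.87 kPa.

37.9 kPa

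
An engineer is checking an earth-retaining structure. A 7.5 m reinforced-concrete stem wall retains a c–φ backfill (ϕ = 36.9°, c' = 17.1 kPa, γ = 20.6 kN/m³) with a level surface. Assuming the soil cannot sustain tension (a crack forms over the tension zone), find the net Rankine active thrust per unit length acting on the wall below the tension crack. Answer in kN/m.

K_a = 0.2497; √K_a = 0.4997.
Tension-crack depth z_c = 2c/(γ√K_a) = 2×17.1/(20.6×0.4997) = 3.323 m.
σ_a at base = K_a γ H − 2c√K_a = 0.2497×20.6×7.5 − 2×17.1×0.4997 = 21.49 kPa.
P_a = ½ × 21.49 × (H − z_c) = 0.5×21.49×4.177 = 44.88 kN/m.

44.9 kN/m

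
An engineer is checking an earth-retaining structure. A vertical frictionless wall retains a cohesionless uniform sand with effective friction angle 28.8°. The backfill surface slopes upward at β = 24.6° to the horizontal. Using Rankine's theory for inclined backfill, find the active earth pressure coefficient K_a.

0.526

K_a = cos β · (cos β − √(cos²β − cos²φ)) / (cos β + √(cos²β − cos²φ)).
cos β = 0.9092, cos φ = 0.8763, √(cos²β − cos²φ) = 0.2425.
K_a = 0.9092 × (0.9092 − 0.2425)/(0.9092 + 0.2425) = 0.5264.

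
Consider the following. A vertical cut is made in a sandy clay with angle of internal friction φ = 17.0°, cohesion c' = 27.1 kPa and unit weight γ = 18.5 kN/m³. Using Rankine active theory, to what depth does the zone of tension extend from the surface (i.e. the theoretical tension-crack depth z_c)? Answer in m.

3.96 m

K_a = tan²(45° − 17.0°/2) = 0.5475; √K_a = 0.7400.
The active pressure is zero where K_a γ z = 2c√K_a, so z_c = 2c/(γ√K_a) = 2×27.1/(18.5×0.7400) = 3.959 m.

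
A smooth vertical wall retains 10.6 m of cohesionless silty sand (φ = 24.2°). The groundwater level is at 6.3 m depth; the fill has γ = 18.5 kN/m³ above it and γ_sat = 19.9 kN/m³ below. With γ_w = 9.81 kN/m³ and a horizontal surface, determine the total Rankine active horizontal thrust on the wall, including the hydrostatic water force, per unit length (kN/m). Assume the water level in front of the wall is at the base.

493 kN/m

K_a = tan²(45° − φ/2) = 0.4185.
γ' = 19.9 − 9.81 = 10.09 kN/m³. Depth below WT = 4.3 m.
σ'_h at WT = K_a γ d_w = 48.78 kPa; at base = 48.78 + K_a γ' × 4.3 = 66.94 kPa.
P₁ (0–6.3 m) = ½×48.78×6.3 = 153.7. P₂ (6.3–10.6 m) = ½(48.78+66.94)×4.3 = 248.8.
P_w = ½ γ_w h₂² = 0.5×9.81×4.3² = 90.69. Total = 153.7+248.8+90.69 = 493.1 kN/m.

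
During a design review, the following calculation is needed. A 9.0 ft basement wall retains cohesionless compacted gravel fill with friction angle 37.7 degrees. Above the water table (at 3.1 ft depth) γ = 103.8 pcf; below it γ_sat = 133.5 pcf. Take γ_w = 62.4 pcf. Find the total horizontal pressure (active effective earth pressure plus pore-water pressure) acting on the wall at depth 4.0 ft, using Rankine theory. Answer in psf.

149 psf

K_a = (1 − sin φ)/(1 + sin φ) = 0.2411.
γ' = 133.5 − 62.4 = 71.10 pcf.
Effective vertical stress at 4.0 ft: σ'_v = 103.8×3.1 + 71.10×0.900 = 385.8 psf.
σ'_h = K_a σ'_v = 0.2411 × 385.8 = 92.99 psf; u = γ_w × 0.900 = 56.16 psf.
Total σ_h = 92.99 + 56.16 = 149.2 psf.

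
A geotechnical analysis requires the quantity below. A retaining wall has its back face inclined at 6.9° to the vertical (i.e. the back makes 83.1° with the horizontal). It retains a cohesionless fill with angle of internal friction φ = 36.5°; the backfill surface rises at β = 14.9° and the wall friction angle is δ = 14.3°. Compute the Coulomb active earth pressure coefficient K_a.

K_a = sin²(α+φ) / [sin²α · sin(α−δ) · (1 + √{sin(φ+δ)sin(φ−β) / (sin(α−δ)sin(α+β))})²].
With α = 83.1°, φ = 36.5°, δ = 14.3°, β = 14.9°: K_a = 0.3399.

0.340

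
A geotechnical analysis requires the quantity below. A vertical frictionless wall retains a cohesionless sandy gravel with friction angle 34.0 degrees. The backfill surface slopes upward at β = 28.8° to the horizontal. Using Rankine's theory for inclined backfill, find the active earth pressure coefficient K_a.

0.447

K_a = cos β · (cos β − √(cos²β − cos²φ)) / (cos β + √(cos²β − cos²φ)).
cos β = 0.8763, cos φ = 0.8290, √(cos²β − cos²φ) = 0.2839.
K_a = 0.8763 × (0.8763 − 0.2839)/(0.8763 + 0.2839) = 0.4474.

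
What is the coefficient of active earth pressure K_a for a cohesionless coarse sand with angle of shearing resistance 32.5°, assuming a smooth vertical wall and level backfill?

0.301

K_a = tan²(45° − φ/2) = tan²(28.75°) = 0.3010.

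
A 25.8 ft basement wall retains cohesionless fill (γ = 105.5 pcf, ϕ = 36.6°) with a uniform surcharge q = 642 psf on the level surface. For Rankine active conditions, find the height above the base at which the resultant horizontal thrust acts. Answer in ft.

9.98 ft

K_a = 0.2530.
Triangular part P₁ = ½K_aγH² = 8882 at H/3 = 8.600 ft; rectangular part P₂ = K_a q H = 4190 at H/2 = 12.90 ft.
ȳ = (P₁·8.600 + P₂·12.90)/(P₁+P₂) = 9.978 ft.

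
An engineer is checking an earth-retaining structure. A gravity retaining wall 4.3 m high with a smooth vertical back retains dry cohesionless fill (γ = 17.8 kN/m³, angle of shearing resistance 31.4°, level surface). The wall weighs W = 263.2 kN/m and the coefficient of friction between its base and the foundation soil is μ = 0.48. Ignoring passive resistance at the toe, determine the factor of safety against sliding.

K_a = tan²(45° − 31.4°/2) = 0.3149.
P_a = ½K_aγH² = 0.5×0.3149×17.8×4.3² = 51.82 kN/m, acting at H/3 = 1.433 m above the base.
FS_sliding = μW / P_a = 0.48×263.2 / 51.82 = 2.438.

2.44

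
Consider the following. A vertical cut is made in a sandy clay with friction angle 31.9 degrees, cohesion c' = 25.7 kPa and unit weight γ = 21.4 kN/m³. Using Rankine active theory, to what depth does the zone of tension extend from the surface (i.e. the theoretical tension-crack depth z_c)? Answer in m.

4.32 m

K_a = tan²(45° − 31.9°/2) = 0.3085; √K_a = 0.5555.
The active pressure is zero where K_a γ z = 2c√K_a, so z_c = 2c/(γ√K_a) = 2×25.7/(21.4×0.5555) = 4.324 m.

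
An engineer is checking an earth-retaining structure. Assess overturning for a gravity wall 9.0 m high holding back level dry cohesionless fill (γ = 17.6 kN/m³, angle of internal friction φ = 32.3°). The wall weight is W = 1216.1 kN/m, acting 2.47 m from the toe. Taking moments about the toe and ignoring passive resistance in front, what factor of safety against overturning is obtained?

K_a = tan²(45° − 32.3°/2) = 0.3035.
P_a = ½K_aγH² = 0.5×0.3035×17.6×9.0² = 216.3 kN/m, acting at H/3 = 3.000 m above the base.
Overturning moment M_o = P_a × H/3 = 216.3 × 3.000 = 649.0.
Resisting moment M_r = W × 2.47 = 1216.1 × 2.47 = 3004.
FS_overturning = M_r/M_o = 3004/649.0 = 4.629.

4.63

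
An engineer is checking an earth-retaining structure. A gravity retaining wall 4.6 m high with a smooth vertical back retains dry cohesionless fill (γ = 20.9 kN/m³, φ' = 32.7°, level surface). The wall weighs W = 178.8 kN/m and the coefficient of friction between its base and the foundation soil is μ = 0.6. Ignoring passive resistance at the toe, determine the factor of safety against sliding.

1.63

K_a = tan²(45° − 32.7°/2) = 0.2985.
P_a = ½K_aγH² = 0.5×0.2985×20.9×4.6² = 66.00 kN/m, acting at H/3 = 1.533 m above the base.
FS_sliding = μW / P_a = 0.6×178.8 / 66.00 = 1.625.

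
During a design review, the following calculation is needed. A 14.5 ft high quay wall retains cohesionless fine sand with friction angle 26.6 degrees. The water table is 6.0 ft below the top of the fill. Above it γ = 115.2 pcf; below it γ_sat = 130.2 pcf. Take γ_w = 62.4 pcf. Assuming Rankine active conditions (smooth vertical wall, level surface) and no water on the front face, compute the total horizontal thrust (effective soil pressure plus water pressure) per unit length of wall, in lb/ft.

K_a = tan²(45° − φ/2) = 0.3814.
γ' = 130.2 − 62.4 = 67.80 pcf. Depth below WT = 8.5 ft.
σ'_h at WT = K_a γ d_w = 263.7 psf; at base = 263.7 + K_a γ' × 8.5 = 483.5 psf.
P₁ (0–6.0 ft) = ½×263.7×6.0 = 791.0. P₂ (6.0–14.5 ft) = ½(263.7+483.5)×8.5 = 3175.
P_w = ½ γ_w h₂² = 0.5×62.4×8.5² = 2254. Total = 791.0+3175+2254 = 6220 lb/ft.

6220 lb/ft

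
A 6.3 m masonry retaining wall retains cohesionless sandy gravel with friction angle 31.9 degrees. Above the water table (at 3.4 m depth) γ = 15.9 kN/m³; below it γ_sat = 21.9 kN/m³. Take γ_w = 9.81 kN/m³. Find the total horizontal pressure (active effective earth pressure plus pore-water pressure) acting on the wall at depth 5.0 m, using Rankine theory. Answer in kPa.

38.3 kPa

K_a = (1 − sin φ)/(1 + sin φ) = 0.3085.
γ' = 21.9 − 9.81 = 12.09 kN/m³.
Effective vertical stress at 5.0 m: σ'_v = 15.9×3.4 + 12.09×1.60 = 73.40 kPa.
σ'_h = K_a σ'_v = 0.3085 × 73.40 = 22.65 kPa; u = γ_w × 1.60 = 15.70 kPa.
Total σ_h = 22.65 + 15.70 = 38.34 kPa.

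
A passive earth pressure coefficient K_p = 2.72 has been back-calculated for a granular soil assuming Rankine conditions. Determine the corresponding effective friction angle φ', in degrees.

27.5°

K_p = (1+sin φ)/(1−sin φ) ⇒ sin φ = (K_p − 1)/(K_p + 1) = 0.4624.
φ = arcsin(0.4624) = 27.54°.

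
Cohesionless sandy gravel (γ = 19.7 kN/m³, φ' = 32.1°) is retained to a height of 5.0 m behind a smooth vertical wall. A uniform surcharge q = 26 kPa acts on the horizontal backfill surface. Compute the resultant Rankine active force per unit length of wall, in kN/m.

K_a = tan²(45° − φ/2) = 0.3060.
Soil triangle: ½ K_a γ H² = 0.5×0.3060×19.7×5.0² = 75.35 kN/m.
Surcharge rectangle: K_a q H = 0.3060×26×5.0 = 39.78 kN/m.
Total = 75.35 + 39.78 = 115.1 kN/m.

115 kN/m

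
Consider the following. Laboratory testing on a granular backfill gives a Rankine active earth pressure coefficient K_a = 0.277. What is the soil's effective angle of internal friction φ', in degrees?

K_a = tan²(45° − φ/2) ⇒ 45° − φ/2 = arctan(√0.277) = 27.76°.
φ = 2(45° − 27.76°) = 34.48°.

34.5°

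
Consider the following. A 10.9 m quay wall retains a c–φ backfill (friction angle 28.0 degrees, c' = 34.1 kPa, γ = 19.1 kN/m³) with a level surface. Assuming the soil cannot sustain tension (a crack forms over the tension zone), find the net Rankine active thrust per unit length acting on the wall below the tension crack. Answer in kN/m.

84.7 kN/m

K_a = 0.3610; √K_a = 0.6009.
Tension-crack depth z_c = 2c/(γ√K_a) = 2×34.1/(19.1×0.6009) = 5.943 m.
σ_a at base = K_a γ H − 2c√K_a = 0.3610×19.1×10.9 − 2×34.1×0.6009 = 34.18 kPa.
P_a = ½ × 34.18 × (H − z_c) = 0.5×34.18×4.957 = 84.73 kN/m.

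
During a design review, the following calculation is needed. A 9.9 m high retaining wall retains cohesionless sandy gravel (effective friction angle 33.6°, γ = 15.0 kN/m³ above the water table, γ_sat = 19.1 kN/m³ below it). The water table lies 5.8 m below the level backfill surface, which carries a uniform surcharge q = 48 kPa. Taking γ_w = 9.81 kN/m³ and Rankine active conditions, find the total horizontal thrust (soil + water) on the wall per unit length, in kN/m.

K_a = tan²(45° − φ/2) = 0.2875.
γ' = 19.1 − 9.81 = 9.290 kN/m³. h₂ = H − d_w = 4.1 m.
σ'_h: at surface K_a·q = 13.80; at WT K_a(q+γd_w) = 38.81; at base K_a(q+γd_w+γ'h₂) = 49.76 kPa.
P₁ = ½(13.80+38.81)×5.8 = 152.6; P₂ = ½(38.81+49.76)×4.1 = 181.6; P_w = ½γ_w h₂² = 82.45.
Total = 152.6+181.6+82.45 = 416.6 kN/m.

417 kN/m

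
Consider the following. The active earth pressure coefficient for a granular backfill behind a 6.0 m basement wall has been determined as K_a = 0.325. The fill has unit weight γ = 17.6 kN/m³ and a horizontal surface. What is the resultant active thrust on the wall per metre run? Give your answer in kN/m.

103 kN/m

P = ½ K_a γ H² = 0.5 × 0.325 × 17.6 × 6.0² = 103.0 kN/m.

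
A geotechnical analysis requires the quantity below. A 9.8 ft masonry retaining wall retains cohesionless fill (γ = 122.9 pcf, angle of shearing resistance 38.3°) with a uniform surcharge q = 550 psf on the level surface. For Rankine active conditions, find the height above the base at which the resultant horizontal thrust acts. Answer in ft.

4.05 ft

K_a = 0.2347.
Triangular part P₁ = ½K_aγH² = 1385 at H/3 = 3.267 ft; rectangular part P₂ = K_a q H = 1265 at H/2 = 4.900 ft.
ȳ = (P₁·3.267 + P₂·4.900)/(P₁+P₂) = 4.046 ft.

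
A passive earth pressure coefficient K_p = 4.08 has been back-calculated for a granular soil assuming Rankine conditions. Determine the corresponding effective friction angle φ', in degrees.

K_p = (1+sin φ)/(1−sin φ) ⇒ sin φ = (K_p − 1)/(K_p + 1) = 0.6063.
φ = arcsin(0.6063) = 37.32°.

37.3°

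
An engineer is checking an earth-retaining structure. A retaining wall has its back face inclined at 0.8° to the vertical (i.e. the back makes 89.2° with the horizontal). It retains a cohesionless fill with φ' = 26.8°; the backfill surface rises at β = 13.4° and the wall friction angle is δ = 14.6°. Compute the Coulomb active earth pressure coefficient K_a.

0.425

K_a = sin²(α+φ) / [sin²α · sin(α−δ) · (1 + √{sin(φ+δ)sin(φ−β) / (sin(α−δ)sin(α+β))})²].
With α = 89.2°, φ = 26.8°, δ = 14.6°, β = 13.4°: K_a = 0.4254.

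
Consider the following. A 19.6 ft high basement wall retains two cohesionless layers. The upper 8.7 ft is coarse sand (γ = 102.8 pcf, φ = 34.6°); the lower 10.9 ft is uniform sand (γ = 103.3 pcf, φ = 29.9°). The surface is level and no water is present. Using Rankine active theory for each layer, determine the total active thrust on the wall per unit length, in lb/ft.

6390 lb/ft

K_a1 = tan²(45°−34.6°/2) = 0.2756; K_a2 = tan²(45°−29.9°/2) = 0.3347.
Layer 1: σ at base = K_a1 γ₁ h₁ = 246.5 psf; P₁ = ½×246.5×8.7 = 1072.
Layer 2: σ_v at top = γ₁h₁ = 894.4; σ_h top = K_a2×894.4 = 299.3; σ_h base = K_a2×(894.4+103.3×10.9) = 676.2.
P₂ = ½(299.3+676.2)×10.9 = 5316. Total P_a = 1072+5316 = 6389 lb/ft.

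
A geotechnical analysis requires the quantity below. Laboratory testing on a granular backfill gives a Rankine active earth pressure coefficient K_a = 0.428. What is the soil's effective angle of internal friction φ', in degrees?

23.6°

K_a = tan²(45° − φ/2) ⇒ 45° − φ/2 = arctan(√0.428) = 33.19°.
φ = 2(45° − 33.19°) = 23.61°.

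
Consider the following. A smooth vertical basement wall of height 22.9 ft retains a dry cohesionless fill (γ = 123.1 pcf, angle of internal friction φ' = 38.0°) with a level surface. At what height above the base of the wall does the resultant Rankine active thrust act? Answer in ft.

7.63 ft

K_a = 0.2379.
The pressure distribution is triangular, so the resultant acts at H/3 above the base = 22.9/3 = 7.633 ft.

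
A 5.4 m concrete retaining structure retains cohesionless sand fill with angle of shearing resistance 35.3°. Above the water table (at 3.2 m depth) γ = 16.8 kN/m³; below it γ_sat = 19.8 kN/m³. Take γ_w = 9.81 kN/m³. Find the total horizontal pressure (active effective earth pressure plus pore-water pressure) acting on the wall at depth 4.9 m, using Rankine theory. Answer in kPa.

K_a = (1 − sin φ)/(1 + sin φ) = 0.2675.
γ' = 19.8 − 9.81 = 9.990 kN/m³.
Effective vertical stress at 4.9 m: σ'_v = 16.8×3.2 + 9.990×1.70 = 70.74 kPa.
σ'_h = K_a σ'_v = 0.2675 × 70.74 = 18.93 kPa; u = γ_w × 1.70 = 16.68 kPa.
Total σ_h = 18.93 + 16.68 = 35.60 kPa.

35.6 kPa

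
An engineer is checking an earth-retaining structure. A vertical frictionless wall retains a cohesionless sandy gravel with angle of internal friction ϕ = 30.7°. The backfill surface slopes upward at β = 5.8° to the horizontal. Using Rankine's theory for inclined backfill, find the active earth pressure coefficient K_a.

0.329

K_a = cos β · (cos β − √(cos²β − cos²φ)) / (cos β + √(cos²β − cos²φ)).
cos β = 0.9949, cos φ = 0.8599, √(cos²β − cos²φ) = 0.5004.
K_a = 0.9949 × (0.9949 − 0.5004)/(0.9949 + 0.5004) = 0.3290.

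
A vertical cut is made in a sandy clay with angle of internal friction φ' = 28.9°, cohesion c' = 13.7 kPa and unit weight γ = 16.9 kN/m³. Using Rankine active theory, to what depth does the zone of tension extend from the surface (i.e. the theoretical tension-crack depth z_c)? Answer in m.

2.75 m

K_a = tan²(45° − 28.9°/2) = 0.3484; √K_a = 0.5902.
The active pressure is zero where K_a γ z = 2c√K_a, so z_c = 2c/(γ√K_a) = 2×13.7/(16.9×0.5902) = 2.747 m.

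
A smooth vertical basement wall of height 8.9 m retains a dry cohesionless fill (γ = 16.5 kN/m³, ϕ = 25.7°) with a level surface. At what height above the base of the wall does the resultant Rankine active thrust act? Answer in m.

2.97 m

K_a = 0.3950.
The pressure distribution is triangular, so the resultant acts at H/3 above the base = 8.9/3 = 2.967 m.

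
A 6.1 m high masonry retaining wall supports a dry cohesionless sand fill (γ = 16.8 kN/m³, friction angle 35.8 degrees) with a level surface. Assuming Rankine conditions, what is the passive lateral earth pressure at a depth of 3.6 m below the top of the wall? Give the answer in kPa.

231 kPa

K_p = (1 + sin φ)/(1 − sin φ) = 3.819.
σ_h = K_p γ z = 3.819 × 16.8 × 3.6 = 231.0 kPa.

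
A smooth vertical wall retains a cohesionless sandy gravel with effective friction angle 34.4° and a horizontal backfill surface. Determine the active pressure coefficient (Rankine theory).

K_a = (1 − sin φ)/(1 + sin φ) = (1 − sin 34.4°)/(1 + sin 34.4°) = 0.2780.

0.278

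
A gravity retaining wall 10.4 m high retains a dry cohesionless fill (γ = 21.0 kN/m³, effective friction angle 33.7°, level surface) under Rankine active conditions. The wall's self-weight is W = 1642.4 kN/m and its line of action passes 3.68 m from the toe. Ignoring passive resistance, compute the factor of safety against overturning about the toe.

5.36

K_a = tan²(45° − 33.7°/2) = 0.2863.
P_a = ½K_aγH² = 0.5×0.2863×21.0×10.4² = 325.1 kN/m, acting at H/3 = 3.467 m above the base.
Overturning moment M_o = P_a × H/3 = 325.1 × 3.467 = 1127.
Resisting moment M_r = W × 3.68 = 1642.4 × 3.68 = 6044.
FS_overturning = M_r/M_o = 6044/1127 = 5.362.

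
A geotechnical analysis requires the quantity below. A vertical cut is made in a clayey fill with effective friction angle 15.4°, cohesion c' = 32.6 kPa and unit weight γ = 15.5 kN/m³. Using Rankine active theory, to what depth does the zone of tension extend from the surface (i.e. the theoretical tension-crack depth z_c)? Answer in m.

5.52 m

K_a = tan²(45° − 15.4°/2) = 0.5803; √K_a = 0.7618.
The active pressure is zero where K_a γ z = 2c√K_a, so z_c = 2c/(γ√K_a) = 2×32.6/(15.5×0.7618) = 5.522 m.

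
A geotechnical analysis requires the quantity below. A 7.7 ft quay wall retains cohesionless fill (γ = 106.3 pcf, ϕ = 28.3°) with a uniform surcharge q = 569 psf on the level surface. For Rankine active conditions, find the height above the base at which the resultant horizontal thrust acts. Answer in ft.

K_a = 0.3568.
Triangular part P₁ = ½K_aγH² = 1124 at H/3 = 2.567 ft; rectangular part P₂ = K_a q H = 1563 at H/2 = 3.850 ft.
ȳ = (P₁·2.567 + P₂·3.850)/(P₁+P₂) = 3.313 ft.

3.31 ft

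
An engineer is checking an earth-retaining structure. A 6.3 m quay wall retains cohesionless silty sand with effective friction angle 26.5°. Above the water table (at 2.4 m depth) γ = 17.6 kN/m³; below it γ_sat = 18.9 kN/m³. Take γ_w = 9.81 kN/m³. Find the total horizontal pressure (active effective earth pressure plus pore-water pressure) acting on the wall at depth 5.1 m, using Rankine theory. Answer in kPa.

K_a = (1 − sin φ)/(1 + sin φ) = 0.3829.
γ' = 18.9 − 9.81 = 9.090 kN/m³.
Effective vertical stress at 5.1 m: σ'_v = 17.6×2.4 + 9.090×2.70 = 66.78 kPa.
σ'_h = K_a σ'_v = 0.3829 × 66.78 = 25.57 kPa; u = γ_w × 2.70 = 26.49 kPa.
Total σ_h = 25.57 + 26.49 = 52.06 kPa.

52.1 kPa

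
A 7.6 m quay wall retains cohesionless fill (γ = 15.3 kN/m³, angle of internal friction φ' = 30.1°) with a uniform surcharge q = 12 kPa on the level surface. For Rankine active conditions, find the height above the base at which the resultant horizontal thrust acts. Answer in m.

K_a = 0.3320.
Triangular part P₁ = ½K_aγH² = 146.7 at H/3 = 2.533 m; rectangular part P₂ = K_a q H = 30.28 at H/2 = 3.800 m.
ȳ = (P₁·2.533 + P₂·3.800)/(P₁+P₂) = 2.750 m.

2.75 m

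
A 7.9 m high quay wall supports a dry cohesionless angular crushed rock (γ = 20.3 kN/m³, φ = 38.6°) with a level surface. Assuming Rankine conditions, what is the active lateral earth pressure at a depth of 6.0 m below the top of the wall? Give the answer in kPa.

28.2 kPa

K_a = (1 − sin φ)/(1 + sin φ) = 0.2316.
σ_h = K_a γ z = 0.2316 × 20.3 × 6.0 = 28.21 kPa.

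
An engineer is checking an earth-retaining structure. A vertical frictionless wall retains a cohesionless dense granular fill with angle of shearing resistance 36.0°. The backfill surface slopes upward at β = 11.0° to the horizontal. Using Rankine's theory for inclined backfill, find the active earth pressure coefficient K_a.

0.272

K_a = cos β · (cos β − √(cos²β − cos²φ)) / (cos β + √(cos²β − cos²φ)).
cos β = 0.9816, cos φ = 0.8090, √(cos²β − cos²φ) = 0.5560.
K_a = 0.9816 × (0.9816 − 0.5560)/(0.9816 + 0.5560) = 0.2718.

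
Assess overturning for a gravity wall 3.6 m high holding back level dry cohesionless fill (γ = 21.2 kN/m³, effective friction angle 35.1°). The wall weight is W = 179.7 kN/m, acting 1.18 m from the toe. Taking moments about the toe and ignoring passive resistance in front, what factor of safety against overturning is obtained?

4.77

K_a = tan²(45° − 35.1°/2) = 0.2698.
P_a = ½K_aγH² = 0.5×0.2698×21.2×3.6² = 37.07 kN/m, acting at H/3 = 1.200 m above the base.
Overturning moment M_o = P_a × H/3 = 37.07 × 1.200 = 44.48.
Resisting moment M_r = W × 1.18 = 179.7 × 1.18 = 212.0.
FS_overturning = M_r/M_o = 212.0/44.48 = 4.767.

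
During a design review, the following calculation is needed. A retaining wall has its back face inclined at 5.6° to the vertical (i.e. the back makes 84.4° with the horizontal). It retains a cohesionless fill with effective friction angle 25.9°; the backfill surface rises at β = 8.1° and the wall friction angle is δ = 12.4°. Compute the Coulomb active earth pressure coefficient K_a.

0.446

K_a = sin²(α+φ) / [sin²α · sin(α−δ) · (1 + √{sin(φ+δ)sin(φ−β) / (sin(α−δ)sin(α+β))})²].
With α = 84.4°, φ = 25.9°, δ = 12.4°, β = 8.1°: K_a = 0.4463.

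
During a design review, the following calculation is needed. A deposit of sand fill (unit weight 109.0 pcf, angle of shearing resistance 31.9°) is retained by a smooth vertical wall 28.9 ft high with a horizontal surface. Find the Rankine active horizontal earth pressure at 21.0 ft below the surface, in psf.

706 psf

K_a = (1 − sin φ)/(1 + sin φ) = 0.3085.
σ_h = K_a γ z = 0.3085 × 109.0 × 21.0 = 706.2 psf.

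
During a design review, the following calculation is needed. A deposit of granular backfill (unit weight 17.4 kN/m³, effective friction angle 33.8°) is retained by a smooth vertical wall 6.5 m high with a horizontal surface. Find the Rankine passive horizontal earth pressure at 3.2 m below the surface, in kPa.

195 kPa

K_p = (1 + sin φ)/(1 − sin φ) = 3.508.
σ_h = K_p γ z = 3.508 × 17.4 × 3.2 = 195.3 kPa.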